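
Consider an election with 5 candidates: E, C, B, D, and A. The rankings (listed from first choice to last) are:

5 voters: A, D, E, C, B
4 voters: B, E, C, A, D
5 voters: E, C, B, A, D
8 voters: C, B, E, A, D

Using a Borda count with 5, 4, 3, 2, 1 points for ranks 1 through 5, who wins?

E: 5·3 + 4·4 + 5·5 + 8·3 = 80
C: 5·2 + 4·3 + 5·4 + 8·5 = 82
B: 5·1 + 4·5 + 5·3 + 8·4 = 72
D: 5·4 + 4·1 + 5·1 + 8·1 = 37
A: 5·5 + 4·2 + 5·2 + 8·2 = 59
C has the highest Borda score (82).

C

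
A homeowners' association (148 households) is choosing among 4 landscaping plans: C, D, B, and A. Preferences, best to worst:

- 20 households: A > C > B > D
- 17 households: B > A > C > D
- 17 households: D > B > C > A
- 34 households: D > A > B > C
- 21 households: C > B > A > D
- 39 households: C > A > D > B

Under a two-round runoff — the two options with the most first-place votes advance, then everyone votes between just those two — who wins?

C

Round 1 first-place votes: C 60, D 51, B 17, A 20.
C and D advance.
Runoff: C is preferred to D by 97 voters; D by 51.
C wins the runoff.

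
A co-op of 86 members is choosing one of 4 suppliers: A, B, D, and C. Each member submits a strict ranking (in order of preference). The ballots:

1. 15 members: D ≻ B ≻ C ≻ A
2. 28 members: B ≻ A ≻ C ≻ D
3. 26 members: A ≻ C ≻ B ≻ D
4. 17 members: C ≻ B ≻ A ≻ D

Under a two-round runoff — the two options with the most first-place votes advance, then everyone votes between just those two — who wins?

Round 1 first-place votes: A 26, B 28, D 15, C 17.
B and A advance.
Runoff: B is preferred to A by 60 voters; A by 26.
B wins the runoff.

B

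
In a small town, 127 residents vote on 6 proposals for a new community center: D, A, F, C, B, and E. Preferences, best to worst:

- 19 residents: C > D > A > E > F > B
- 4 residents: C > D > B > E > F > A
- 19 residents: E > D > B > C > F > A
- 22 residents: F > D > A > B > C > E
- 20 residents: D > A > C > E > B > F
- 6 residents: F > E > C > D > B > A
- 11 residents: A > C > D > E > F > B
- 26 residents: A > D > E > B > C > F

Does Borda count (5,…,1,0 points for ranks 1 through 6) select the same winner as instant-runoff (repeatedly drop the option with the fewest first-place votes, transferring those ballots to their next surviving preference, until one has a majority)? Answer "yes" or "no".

Borda — scores: D 505, A 388, F 193, C 323, B 191, E 305. Winner: D.
Instant-runoff — R1 D 20, A 37, F 28, C 23, B 0, E 19 (B out); R2 D 20, A 37, F 28, C 23, E 19 (E out); R3 D 39, A 37, F 28, C 23 (C out); R4 D 62, A 37, F 28 (F out); R5 D 90, A 37 (D winner). Winner: D.
The two methods agree.

yes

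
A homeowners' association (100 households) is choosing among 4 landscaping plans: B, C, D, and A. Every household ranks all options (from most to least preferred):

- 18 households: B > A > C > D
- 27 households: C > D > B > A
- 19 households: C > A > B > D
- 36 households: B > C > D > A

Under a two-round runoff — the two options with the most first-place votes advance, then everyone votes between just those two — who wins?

B

Round 1 first-place votes: B 54, C 46, D 0, A 0.
B and C advance.
Runoff: B is preferred to C by 54 voters; C by 46.
B wins the runoff.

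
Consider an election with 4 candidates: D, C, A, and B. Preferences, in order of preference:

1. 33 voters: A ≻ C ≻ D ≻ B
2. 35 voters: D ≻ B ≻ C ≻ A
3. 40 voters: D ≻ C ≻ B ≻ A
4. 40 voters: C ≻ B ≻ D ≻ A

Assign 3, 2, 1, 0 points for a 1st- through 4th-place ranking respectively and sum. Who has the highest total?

C

D: 33·1 + 35·3 + 40·3 + 40·1 = 298
C: 33·2 + 35·1 + 40·2 + 40·3 = 301
A: 33·3 + 35·0 + 40·0 + 40·0 = 99
B: 33·0 + 35·2 + 40·1 + 40·2 = 190
C has the highest Borda score (301).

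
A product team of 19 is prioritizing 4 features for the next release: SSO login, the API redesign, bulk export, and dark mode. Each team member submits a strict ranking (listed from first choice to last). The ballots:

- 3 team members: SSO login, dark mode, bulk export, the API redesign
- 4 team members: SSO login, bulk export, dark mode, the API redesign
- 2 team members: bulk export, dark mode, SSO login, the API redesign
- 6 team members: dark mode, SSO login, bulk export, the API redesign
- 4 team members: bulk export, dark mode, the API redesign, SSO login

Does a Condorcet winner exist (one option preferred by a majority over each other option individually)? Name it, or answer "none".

none

Checking pairwise contests:
dark mode beats SSO login 12–7.
SSO login beats the API redesign 15–4.
SSO login beats bulk export 13–6.
bulk export beats dark mode 10–9.
Every option loses at least one head-to-head, so there is no Condorcet winner.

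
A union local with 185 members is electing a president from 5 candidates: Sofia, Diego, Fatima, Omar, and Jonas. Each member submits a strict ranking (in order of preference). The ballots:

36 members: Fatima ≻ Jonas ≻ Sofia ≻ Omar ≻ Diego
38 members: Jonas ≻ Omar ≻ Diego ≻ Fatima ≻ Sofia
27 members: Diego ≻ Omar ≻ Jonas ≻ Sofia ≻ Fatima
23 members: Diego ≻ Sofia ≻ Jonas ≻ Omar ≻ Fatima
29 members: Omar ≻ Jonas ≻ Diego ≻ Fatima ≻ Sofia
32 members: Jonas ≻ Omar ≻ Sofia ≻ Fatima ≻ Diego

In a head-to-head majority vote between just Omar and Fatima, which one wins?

Omar

Voters preferring Omar to Fatima: 149; preferring Fatima to Omar: 36.
Omar wins the head-to-head.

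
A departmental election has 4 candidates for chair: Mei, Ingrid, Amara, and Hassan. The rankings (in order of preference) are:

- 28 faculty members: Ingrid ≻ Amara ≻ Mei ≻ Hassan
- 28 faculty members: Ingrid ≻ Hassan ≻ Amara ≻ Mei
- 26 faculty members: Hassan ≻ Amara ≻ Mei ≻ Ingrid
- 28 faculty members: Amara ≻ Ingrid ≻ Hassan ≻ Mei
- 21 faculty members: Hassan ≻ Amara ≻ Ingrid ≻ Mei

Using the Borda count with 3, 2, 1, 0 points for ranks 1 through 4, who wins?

Amara

Mei: 28·1 + 28·0 + 26·1 + 28·0 + 21·0 = 54
Ingrid: 28·3 + 28·3 + 26·0 + 28·2 + 21·1 = 245
Amara: 28·2 + 28·1 + 26·2 + 28·3 + 21·2 = 262
Hassan: 28·0 + 28·2 + 26·3 + 28·1 + 21·3 = 225
Amara has the highest Borda score (262).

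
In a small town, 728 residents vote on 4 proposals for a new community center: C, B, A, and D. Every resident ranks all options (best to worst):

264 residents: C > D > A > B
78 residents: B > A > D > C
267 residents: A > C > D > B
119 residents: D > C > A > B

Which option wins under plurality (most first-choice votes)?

A

First-place votes: C 264, B 78, A 267, D 119.
A has the most first-place votes.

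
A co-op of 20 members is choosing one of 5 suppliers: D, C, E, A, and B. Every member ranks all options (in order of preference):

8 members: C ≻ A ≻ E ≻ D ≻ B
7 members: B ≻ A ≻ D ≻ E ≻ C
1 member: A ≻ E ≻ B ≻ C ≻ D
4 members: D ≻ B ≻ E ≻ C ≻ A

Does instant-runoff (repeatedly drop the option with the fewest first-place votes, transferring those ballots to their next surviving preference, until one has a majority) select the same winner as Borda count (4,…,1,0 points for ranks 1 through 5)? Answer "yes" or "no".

no

Instant-runoff — R1 D 4, C 8, E 0, A 1, B 7 (E out); R2 D 4, C 8, A 1, B 7 (A out); R3 D 4, C 8, B 8 (D out); R4 C 8, B 12 (B winner). Winner: B.
Borda — scores: D 38, C 37, E 34, A 49, B 42. Winner: A.
The two methods disagree.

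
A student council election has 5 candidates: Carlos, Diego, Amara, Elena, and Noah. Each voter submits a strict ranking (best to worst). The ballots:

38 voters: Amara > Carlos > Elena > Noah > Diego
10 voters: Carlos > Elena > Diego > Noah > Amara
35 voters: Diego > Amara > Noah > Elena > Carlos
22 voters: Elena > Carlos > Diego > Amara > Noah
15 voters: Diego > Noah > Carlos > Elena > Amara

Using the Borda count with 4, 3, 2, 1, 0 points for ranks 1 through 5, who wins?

Amara

Carlos: 38·3 + 10·4 + 35·0 + 22·3 + 15·2 = 250
Diego: 38·0 + 10·2 + 35·4 + 22·2 + 15·4 = 264
Amara: 38·4 + 10·0 + 35·3 + 22·1 + 15·0 = 279
Elena: 38·2 + 10·3 + 35·1 + 22·4 + 15·1 = 244
Noah: 38·1 + 10·1 + 35·2 + 22·0 + 15·3 = 163
Amara has the highest Borda score (279).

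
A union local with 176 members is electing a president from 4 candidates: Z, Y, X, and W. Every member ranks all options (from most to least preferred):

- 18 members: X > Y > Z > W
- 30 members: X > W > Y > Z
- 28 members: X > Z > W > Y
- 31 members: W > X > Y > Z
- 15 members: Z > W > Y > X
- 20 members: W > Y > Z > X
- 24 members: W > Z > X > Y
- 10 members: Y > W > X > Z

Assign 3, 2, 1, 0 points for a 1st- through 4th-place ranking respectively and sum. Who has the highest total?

Z: 18·1 + 30·0 + 28·2 + 31·0 + 15·3 + 20·1 + 24·2 + 10·0 = 187
Y: 18·2 + 30·1 + 28·0 + 31·1 + 15·1 + 20·2 + 24·0 + 10·3 = 182
X: 18·3 + 30·3 + 28·3 + 31·2 + 15·0 + 20·0 + 24·1 + 10·1 = 324
W: 18·0 + 30·2 + 28·1 + 31·3 + 15·2 + 20·3 + 24·3 + 10·2 = 363
W has the highest Borda score (363).

W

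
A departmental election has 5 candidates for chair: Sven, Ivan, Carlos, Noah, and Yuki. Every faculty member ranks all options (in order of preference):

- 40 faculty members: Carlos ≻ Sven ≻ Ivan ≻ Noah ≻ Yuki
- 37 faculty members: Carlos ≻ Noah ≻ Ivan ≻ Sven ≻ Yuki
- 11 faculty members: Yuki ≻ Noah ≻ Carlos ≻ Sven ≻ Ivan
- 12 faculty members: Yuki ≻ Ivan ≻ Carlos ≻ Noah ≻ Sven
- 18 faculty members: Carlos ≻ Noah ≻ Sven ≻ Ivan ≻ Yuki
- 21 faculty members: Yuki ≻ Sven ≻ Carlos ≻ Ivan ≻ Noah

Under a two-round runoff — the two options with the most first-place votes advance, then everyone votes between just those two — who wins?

Carlos

Round 1 first-place votes: Sven 0, Ivan 0, Carlos 95, Noah 0, Yuki 44.
Carlos and Yuki advance.
Runoff: Carlos is preferred to Yuki by 95 voters; Yuki by 44.
Carlos wins the runoff.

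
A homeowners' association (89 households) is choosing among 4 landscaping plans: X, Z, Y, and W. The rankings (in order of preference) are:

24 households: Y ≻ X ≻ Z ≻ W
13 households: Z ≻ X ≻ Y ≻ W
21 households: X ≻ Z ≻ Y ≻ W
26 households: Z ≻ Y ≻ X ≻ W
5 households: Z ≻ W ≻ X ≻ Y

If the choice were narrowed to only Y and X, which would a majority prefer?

Y

Voters preferring Y to X: 50; preferring X to Y: 39.
Y wins the head-to-head.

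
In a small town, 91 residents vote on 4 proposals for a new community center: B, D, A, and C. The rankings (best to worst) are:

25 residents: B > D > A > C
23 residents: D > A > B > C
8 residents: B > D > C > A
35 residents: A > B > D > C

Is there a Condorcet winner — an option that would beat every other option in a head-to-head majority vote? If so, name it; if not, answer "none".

Checking pairwise contests:
A beats B 58–33.
B beats D 68–23.
D beats A 56–35.
B beats C 91–0.
Every option loses at least one head-to-head, so there is no Condorcet winner.

none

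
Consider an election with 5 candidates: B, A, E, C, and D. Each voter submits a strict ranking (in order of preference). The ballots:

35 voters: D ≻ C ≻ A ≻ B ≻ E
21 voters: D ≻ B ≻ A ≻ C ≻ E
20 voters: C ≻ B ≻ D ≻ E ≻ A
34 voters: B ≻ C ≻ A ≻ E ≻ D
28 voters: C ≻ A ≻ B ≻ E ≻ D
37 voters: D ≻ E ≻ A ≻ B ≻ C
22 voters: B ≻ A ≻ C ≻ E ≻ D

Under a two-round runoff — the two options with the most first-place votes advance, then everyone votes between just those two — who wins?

Round 1 first-place votes: B 56, A 0, E 0, C 48, D 93.
D and B advance.
Runoff: D is preferred to B by 93 voters; B by 104.
B wins the runoff.

B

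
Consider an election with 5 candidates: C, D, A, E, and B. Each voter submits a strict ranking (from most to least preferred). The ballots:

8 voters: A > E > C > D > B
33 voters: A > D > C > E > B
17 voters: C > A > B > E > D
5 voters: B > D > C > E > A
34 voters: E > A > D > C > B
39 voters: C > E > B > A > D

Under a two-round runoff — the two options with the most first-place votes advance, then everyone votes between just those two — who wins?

A

Round 1 first-place votes: C 56, D 0, A 41, E 34, B 5.
C and A advance.
Runoff: C is preferred to A by 61 voters; A by 75.
A wins the runoff.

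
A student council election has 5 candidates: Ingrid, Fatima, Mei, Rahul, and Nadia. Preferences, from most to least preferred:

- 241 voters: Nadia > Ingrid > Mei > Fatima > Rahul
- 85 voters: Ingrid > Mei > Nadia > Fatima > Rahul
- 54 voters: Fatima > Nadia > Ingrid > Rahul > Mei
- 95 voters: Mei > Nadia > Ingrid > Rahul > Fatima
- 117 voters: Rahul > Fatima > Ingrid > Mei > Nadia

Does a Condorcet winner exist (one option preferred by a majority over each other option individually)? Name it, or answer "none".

none

Checking pairwise contests:
Nadia beats Ingrid 390–202.
Ingrid beats Fatima 421–171.
Ingrid beats Mei 497–95.
Ingrid beats Rahul 475–117.
Mei beats Nadia 297–295.
Every option loses at least one head-to-head, so there is no Condorcet winner.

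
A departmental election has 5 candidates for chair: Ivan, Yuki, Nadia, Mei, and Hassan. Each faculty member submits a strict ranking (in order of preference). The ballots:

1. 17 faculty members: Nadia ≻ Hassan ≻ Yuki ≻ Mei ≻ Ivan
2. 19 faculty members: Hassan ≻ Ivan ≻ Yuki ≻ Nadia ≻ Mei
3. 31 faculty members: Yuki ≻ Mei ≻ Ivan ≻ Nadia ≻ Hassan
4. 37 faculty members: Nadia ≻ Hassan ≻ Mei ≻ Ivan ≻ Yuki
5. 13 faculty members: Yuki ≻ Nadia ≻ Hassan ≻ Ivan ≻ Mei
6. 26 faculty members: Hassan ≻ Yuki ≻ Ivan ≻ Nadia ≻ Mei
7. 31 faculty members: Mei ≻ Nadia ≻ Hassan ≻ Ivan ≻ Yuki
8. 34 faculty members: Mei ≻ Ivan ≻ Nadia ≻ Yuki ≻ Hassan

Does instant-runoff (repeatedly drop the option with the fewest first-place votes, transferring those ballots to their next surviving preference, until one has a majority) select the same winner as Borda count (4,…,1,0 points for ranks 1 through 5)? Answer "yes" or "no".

yes

Instant-runoff — R1 Ivan 0, Yuki 44, Nadia 54, Mei 65, Hassan 45 (Ivan out); R2 Yuki 44, Nadia 54, Mei 65, Hassan 45 (Yuki out); R3 Nadia 67, Mei 96, Hassan 45 (Hassan out); R4 Nadia 112, Mei 96 (Nadia winner). Winner: Nadia.
Borda — scores: Ivan 354, Yuki 360, Nadia 492, Mei 444, Hassan 430. Winner: Nadia.
The two methods agree.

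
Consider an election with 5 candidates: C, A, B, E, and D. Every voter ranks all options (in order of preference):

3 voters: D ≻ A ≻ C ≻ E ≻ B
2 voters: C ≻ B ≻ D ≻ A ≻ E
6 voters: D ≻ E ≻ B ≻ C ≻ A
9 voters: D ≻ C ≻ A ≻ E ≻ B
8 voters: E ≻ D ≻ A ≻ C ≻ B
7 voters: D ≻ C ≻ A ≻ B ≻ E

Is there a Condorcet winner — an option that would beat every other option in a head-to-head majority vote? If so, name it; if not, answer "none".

D

D vs C: 33–2 for D.
D vs A: 35–0 for D.
D vs B: 33–2 for D.
D vs E: 27–8 for D.
D beats every other option head-to-head.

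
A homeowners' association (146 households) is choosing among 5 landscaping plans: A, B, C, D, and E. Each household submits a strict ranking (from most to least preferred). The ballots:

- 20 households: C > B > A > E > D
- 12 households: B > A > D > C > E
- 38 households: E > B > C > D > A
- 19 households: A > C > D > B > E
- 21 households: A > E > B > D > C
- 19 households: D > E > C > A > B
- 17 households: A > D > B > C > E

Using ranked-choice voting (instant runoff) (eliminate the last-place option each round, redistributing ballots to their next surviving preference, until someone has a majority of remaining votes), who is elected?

A

Round 1: A 57, B 12, C 20, D 19, E 38. Eliminate B.
Round 2: A 69, C 20, D 19, E 38. Eliminate D.
Round 3: A 69, C 20, E 57. Eliminate C.
Round 4: A 89, E 57. A has a majority.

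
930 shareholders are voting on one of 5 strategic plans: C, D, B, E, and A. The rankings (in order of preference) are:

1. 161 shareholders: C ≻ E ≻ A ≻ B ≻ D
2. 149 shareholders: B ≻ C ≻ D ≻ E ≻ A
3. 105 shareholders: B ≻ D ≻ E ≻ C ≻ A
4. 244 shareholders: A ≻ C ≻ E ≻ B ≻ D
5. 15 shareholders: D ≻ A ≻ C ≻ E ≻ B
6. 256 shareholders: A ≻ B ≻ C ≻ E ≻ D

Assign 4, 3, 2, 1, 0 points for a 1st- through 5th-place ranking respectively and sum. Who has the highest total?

C

C: 161·4 + 149·3 + 105·1 + 244·3 + 15·2 + 256·2 = 2470
D: 161·0 + 149·2 + 105·3 + 244·0 + 15·4 + 256·0 = 673
B: 161·1 + 149·4 + 105·4 + 244·1 + 15·0 + 256·3 = 2189
E: 161·3 + 149·1 + 105·2 + 244·2 + 15·1 + 256·1 = 1601
A: 161·2 + 149·0 + 105·0 + 244·4 + 15·3 + 256·4 = 2367
C has the highest Borda score (2470).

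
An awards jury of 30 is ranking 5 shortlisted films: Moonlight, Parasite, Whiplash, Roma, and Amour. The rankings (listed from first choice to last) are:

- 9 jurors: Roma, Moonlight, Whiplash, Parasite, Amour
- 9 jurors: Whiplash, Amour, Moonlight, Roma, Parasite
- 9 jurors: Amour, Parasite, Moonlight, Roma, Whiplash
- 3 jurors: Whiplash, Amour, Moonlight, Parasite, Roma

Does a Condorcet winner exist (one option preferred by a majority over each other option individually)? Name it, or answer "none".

Checking pairwise contests:
Amour beats Moonlight 21–9.
Moonlight beats Parasite 21–9.
Moonlight beats Whiplash 18–12.
Moonlight beats Roma 21–9.
Whiplash beats Amour 21–9.
Every option loses at least one head-to-head, so there is no Condorcet winner.

none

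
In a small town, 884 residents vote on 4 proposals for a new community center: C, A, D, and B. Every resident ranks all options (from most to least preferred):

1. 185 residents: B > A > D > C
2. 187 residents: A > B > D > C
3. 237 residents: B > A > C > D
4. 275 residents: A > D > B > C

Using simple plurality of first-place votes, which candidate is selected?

A

First-place votes: C 0, A 462, D 0, B 422.
A has the most first-place votes.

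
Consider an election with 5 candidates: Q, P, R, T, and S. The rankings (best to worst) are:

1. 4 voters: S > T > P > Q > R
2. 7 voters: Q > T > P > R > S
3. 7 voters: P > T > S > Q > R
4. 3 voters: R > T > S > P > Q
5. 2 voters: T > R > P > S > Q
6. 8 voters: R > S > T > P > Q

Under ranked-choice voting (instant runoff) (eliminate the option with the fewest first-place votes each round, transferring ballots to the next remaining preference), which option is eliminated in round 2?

S

Round 1: Q 7, P 7, R 11, T 2, S 4. Eliminate T.
Round 2: Q 7, P 7, R 13, S 4. Eliminate S.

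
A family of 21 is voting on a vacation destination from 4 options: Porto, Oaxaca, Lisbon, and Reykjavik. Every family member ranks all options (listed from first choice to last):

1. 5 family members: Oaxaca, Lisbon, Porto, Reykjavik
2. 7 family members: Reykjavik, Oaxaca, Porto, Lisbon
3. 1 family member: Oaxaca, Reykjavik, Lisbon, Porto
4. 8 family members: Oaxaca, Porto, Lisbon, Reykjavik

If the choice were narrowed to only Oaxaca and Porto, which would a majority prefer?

Oaxaca

Voters preferring Oaxaca to Porto: 21; preferring Porto to Oaxaca: 0.
Oaxaca wins the head-to-head.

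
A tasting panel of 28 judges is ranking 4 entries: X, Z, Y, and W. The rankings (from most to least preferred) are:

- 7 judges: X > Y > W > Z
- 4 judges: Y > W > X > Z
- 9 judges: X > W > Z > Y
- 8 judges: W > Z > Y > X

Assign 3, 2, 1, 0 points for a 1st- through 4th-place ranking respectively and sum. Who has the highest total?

W

X: 7·3 + 4·1 + 9·3 + 8·0 = 52
Z: 7·0 + 4·0 + 9·1 + 8·2 = 25
Y: 7·2 + 4·3 + 9·0 + 8·1 = 34
W: 7·1 + 4·2 + 9·2 + 8·3 = 57
W has the highest Borda score (57).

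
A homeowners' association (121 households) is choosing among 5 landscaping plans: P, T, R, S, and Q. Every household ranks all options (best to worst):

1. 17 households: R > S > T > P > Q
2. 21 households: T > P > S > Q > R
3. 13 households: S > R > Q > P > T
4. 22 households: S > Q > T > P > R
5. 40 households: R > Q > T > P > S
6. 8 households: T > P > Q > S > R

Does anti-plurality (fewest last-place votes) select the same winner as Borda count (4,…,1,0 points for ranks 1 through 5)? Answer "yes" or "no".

no

Anti-plurality — last-place votes: P 0, T 13, R 51, S 40, Q 17. Winner: P.
Borda — scores: P 179, T 274, R 267, S 241, Q 249. Winner: T.
The two methods disagree.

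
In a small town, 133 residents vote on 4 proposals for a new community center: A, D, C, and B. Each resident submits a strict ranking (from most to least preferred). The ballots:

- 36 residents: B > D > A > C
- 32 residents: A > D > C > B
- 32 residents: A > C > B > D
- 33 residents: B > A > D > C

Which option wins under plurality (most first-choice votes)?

First-place votes: A 64, D 0, C 0, B 69.
B has the most first-place votes.

B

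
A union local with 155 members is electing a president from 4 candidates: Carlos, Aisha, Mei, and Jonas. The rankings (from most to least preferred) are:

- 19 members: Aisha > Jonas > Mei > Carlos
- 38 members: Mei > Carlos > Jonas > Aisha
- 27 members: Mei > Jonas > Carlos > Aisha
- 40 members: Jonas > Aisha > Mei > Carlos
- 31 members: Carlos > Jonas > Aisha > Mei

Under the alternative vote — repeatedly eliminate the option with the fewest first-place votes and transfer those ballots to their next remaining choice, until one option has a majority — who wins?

Round 1: Carlos 31, Aisha 19, Mei 65, Jonas 40. Eliminate Aisha.
Round 2: Carlos 31, Mei 65, Jonas 59. Eliminate Carlos.
Round 3: Mei 65, Jonas 90. Jonas has a majority.

Jonas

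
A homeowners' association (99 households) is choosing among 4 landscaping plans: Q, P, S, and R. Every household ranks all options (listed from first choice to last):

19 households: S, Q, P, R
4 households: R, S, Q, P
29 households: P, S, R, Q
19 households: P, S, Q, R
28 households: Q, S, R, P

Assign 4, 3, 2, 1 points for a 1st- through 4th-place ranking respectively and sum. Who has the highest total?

Q: 19·3 + 4·2 + 29·1 + 19·2 + 28·4 = 244
P: 19·2 + 4·1 + 29·4 + 19·4 + 28·1 = 262
S: 19·4 + 4·3 + 29·3 + 19·3 + 28·3 = 316
R: 19·1 + 4·4 + 29·2 + 19·1 + 28·2 = 168
S has the highest Borda score (316).

S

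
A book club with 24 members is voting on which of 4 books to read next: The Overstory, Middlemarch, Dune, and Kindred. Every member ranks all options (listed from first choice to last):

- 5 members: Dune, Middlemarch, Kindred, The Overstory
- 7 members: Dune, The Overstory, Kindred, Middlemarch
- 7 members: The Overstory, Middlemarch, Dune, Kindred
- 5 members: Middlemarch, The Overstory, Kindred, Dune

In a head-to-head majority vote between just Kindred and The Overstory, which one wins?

Voters preferring Kindred to The Overstory: 5; preferring The Overstory to Kindred: 19.
The Overstory wins the head-to-head.

The Overstory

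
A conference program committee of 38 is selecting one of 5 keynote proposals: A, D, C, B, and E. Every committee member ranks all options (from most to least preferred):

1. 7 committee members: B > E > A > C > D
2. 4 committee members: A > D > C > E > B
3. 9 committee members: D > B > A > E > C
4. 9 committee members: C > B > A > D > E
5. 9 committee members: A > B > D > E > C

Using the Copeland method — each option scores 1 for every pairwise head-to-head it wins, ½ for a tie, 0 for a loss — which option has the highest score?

B

A: beats D, C, and E; loses to B → score 3.
D: beats C and E; loses to A and B → score 2.
C: loses to A, D, B, and E → score 0.
B: beats A, D, C, and E → score 4.
E: beats C; loses to A, D, and B → score 1.
B has the best pairwise record.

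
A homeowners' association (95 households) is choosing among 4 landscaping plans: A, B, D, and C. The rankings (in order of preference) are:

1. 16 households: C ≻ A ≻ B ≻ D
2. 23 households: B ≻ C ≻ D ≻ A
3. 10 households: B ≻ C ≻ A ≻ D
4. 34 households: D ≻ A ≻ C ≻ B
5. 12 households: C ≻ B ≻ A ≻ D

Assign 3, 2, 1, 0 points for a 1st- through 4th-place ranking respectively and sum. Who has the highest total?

C

A: 16·2 + 23·0 + 10·1 + 34·2 + 12·1 = 122
B: 16·1 + 23·3 + 10·3 + 34·0 + 12·2 = 139
D: 16·0 + 23·1 + 10·0 + 34·3 + 12·0 = 125
C: 16·3 + 23·2 + 10·2 + 34·1 + 12·3 = 184
C has the highest Borda score (184).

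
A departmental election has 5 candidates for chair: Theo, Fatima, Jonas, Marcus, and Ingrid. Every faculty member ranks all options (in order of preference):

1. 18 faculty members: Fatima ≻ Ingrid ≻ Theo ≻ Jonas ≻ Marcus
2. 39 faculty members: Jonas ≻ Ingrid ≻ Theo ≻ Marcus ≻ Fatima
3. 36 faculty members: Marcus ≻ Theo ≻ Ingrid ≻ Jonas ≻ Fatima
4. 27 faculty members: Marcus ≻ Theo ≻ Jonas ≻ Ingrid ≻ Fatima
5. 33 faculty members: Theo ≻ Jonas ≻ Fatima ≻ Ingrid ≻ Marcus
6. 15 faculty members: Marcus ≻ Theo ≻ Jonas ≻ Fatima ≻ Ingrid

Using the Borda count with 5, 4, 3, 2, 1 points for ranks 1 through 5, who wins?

Theo: 18·3 + 39·3 + 36·4 + 27·4 + 33·5 + 15·4 = 648
Fatima: 18·5 + 39·1 + 36·1 + 27·1 + 33·3 + 15·2 = 321
Jonas: 18·2 + 39·5 + 36·2 + 27·3 + 33·4 + 15·3 = 561
Marcus: 18·1 + 39·2 + 36·5 + 27·5 + 33·1 + 15·5 = 519
Ingrid: 18·4 + 39·4 + 36·3 + 27·2 + 33·2 + 15·1 = 471
Theo has the highest Borda score (648).

Theo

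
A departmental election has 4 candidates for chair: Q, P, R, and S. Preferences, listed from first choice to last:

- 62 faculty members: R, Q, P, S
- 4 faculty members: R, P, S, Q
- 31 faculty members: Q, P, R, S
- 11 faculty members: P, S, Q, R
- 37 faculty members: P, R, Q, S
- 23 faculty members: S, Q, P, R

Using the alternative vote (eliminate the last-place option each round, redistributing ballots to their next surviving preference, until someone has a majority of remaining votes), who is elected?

R

Round 1: Q 31, P 48, R 66, S 23. Eliminate S.
Round 2: Q 54, P 48, R 66. Eliminate P.
Round 3: Q 65, R 103. R has a majority.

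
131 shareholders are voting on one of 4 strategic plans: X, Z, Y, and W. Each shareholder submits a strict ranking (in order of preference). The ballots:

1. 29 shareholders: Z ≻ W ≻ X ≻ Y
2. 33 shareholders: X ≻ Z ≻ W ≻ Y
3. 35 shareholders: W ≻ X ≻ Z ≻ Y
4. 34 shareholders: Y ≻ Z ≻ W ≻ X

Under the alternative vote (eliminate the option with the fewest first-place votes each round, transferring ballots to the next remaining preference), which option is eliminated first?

Round 1: X 33, Z 29, Y 34, W 35. Eliminate Z.

Z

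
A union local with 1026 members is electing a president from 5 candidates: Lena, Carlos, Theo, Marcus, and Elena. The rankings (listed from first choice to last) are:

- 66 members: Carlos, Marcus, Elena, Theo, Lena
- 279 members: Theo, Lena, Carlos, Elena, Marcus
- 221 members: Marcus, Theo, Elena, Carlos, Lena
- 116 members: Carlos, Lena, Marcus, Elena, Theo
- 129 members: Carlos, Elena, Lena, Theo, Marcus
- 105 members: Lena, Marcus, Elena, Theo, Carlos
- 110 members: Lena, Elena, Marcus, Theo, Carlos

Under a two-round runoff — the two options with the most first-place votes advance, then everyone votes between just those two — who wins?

Round 1 first-place votes: Lena 215, Carlos 311, Theo 279, Marcus 221, Elena 0.
Carlos and Theo advance.
Runoff: Carlos is preferred to Theo by 311 voters; Theo by 715.
Theo wins the runoff.

Theo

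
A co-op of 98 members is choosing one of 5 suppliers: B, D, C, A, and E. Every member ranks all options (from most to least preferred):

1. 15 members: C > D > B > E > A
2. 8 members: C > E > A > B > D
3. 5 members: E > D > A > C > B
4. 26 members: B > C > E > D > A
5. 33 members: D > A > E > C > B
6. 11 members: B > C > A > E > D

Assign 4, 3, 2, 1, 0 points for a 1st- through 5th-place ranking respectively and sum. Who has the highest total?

B: 15·2 + 8·1 + 5·0 + 26·4 + 33·0 + 11·4 = 186
D: 15·3 + 8·0 + 5·3 + 26·1 + 33·4 + 11·0 = 218
C: 15·4 + 8·4 + 5·1 + 26·3 + 33·1 + 11·3 = 241
A: 15·0 + 8·2 + 5·2 + 26·0 + 33·3 + 11·2 = 147
E: 15·1 + 8·3 + 5·4 + 26·2 + 33·2 + 11·1 = 188
C has the highest Borda score (241).

C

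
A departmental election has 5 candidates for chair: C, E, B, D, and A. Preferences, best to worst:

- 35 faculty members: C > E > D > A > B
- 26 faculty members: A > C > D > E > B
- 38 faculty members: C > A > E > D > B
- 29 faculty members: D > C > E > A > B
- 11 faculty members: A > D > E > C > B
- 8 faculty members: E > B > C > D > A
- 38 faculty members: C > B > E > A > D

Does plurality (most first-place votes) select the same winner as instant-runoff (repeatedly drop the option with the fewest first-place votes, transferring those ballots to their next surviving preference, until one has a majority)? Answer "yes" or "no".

Plurality — first-place votes: C 111, E 8, B 0, D 29, A 37. Winner: C.
Instant-runoff — R1 C 111, E 8, B 0, D 29, A 37 (C winner). Winner: C.
The two methods agree.

yes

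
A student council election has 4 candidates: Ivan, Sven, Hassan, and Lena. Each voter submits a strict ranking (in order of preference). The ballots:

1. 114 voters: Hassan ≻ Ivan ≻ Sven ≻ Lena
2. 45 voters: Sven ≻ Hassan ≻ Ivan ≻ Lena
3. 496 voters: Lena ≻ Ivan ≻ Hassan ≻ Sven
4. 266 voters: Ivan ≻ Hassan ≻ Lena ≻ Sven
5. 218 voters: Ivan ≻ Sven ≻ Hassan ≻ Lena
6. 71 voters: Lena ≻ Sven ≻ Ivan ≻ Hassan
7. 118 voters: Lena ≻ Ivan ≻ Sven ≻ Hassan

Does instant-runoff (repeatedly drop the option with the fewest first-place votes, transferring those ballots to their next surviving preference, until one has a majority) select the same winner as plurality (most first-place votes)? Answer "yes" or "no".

yes

Instant-runoff — R1 Ivan 484, Sven 45, Hassan 114, Lena 685 (Lena winner). Winner: Lena.
Plurality — first-place votes: Ivan 484, Sven 45, Hassan 114, Lena 685. Winner: Lena.
The two methods agree.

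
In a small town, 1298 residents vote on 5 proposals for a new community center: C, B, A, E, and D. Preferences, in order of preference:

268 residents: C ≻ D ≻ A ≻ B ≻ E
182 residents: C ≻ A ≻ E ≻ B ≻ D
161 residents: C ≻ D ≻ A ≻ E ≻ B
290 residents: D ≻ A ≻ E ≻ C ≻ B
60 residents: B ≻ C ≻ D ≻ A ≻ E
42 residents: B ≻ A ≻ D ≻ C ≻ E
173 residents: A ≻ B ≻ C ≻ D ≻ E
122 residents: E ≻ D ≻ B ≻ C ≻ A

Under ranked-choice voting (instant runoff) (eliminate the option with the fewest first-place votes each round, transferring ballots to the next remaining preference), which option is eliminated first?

Round 1: C 611, B 102, A 173, E 122, D 290. Eliminate B.

B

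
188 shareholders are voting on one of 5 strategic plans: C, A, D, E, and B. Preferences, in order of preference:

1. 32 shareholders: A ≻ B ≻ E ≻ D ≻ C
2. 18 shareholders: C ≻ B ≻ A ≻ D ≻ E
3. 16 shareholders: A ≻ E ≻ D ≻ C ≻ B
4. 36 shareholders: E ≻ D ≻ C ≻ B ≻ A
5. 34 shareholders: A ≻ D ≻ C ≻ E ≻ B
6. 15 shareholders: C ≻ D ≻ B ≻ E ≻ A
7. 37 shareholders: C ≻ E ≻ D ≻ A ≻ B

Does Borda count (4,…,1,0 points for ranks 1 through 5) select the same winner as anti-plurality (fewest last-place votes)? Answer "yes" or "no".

Borda — scores: C 436, A 401, D 411, E 416, B 216. Winner: C.
Anti-plurality — last-place votes: C 32, A 51, D 0, E 18, B 87. Winner: D.
The two methods disagree.

no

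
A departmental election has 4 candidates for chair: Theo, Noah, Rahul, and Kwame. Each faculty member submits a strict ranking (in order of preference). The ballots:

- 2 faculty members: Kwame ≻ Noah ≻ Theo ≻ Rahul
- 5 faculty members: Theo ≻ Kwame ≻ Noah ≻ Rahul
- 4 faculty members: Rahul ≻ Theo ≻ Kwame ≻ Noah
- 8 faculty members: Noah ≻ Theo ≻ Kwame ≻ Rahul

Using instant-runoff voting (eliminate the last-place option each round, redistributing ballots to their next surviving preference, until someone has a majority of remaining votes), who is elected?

Round 1: Theo 5, Noah 8, Rahul 4, Kwame 2. Eliminate Kwame.
Round 2: Theo 5, Noah 10, Rahul 4. Noah has a majority.

Noah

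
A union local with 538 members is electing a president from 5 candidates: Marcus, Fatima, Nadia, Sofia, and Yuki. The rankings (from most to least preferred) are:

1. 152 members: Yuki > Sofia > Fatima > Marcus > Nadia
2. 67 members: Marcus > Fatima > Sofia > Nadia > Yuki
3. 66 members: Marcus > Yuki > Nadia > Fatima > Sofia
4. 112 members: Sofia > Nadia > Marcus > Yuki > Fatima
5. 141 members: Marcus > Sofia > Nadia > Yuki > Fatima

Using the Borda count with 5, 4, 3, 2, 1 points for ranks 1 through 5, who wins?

Marcus

Marcus: 152·2 + 67·5 + 66·5 + 112·3 + 141·5 = 2010
Fatima: 152·3 + 67·4 + 66·2 + 112·1 + 141·1 = 1109
Nadia: 152·1 + 67·2 + 66·3 + 112·4 + 141·3 = 1355
Sofia: 152·4 + 67·3 + 66·1 + 112·5 + 141·4 = 1999
Yuki: 152·5 + 67·1 + 66·4 + 112·2 + 141·2 = 1597
Marcus has the highest Borda score (2010).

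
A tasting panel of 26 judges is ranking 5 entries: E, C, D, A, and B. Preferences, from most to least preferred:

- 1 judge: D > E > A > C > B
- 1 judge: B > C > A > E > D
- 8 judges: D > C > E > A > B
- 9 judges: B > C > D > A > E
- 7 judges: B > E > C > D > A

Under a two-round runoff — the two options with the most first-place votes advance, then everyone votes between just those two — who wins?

B

Round 1 first-place votes: E 0, C 0, D 9, A 0, B 17.
B and D advance.
Runoff: B is preferred to D by 17 voters; D by 9.
B wins the runoff.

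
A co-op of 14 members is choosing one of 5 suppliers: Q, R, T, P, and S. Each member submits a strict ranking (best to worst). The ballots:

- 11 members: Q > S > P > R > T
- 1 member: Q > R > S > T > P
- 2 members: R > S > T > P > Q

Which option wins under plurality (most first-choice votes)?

First-place votes: Q 12, R 2, T 0, P 0, S 0.
Q has the most first-place votes.

Q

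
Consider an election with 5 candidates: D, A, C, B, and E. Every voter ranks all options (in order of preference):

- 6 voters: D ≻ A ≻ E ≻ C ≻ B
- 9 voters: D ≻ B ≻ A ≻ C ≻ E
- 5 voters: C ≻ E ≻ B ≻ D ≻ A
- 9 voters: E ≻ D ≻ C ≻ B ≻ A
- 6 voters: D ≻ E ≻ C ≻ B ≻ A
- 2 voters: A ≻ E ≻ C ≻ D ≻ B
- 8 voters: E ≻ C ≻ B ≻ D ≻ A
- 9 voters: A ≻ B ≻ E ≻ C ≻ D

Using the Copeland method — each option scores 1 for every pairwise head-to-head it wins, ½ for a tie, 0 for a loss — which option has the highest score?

D: beats A, C, and B; loses to E → score 3.
A: loses to D, C, B, and E → score 0.
C: beats A and B; loses to D and E → score 2.
B: beats A; loses to D, C, and E → score 1.
E: beats D, A, C, and B → score 4.
E has the best pairwise record.

E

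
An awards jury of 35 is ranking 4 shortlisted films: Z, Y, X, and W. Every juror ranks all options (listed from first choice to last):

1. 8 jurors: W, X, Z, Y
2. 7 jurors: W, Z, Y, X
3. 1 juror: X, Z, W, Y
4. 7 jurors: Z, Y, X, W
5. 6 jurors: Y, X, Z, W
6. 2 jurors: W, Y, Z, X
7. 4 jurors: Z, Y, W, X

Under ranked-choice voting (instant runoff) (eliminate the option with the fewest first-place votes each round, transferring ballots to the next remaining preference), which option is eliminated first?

Round 1: Z 11, Y 6, X 1, W 17. Eliminate X.

X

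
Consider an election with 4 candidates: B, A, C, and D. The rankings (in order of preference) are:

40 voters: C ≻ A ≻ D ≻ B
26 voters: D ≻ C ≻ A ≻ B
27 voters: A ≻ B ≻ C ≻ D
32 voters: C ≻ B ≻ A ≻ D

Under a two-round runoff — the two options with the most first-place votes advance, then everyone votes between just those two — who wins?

C

Round 1 first-place votes: B 0, A 27, C 72, D 26.
C and A advance.
Runoff: C is preferred to A by 98 voters; A by 27.
C wins the runoff.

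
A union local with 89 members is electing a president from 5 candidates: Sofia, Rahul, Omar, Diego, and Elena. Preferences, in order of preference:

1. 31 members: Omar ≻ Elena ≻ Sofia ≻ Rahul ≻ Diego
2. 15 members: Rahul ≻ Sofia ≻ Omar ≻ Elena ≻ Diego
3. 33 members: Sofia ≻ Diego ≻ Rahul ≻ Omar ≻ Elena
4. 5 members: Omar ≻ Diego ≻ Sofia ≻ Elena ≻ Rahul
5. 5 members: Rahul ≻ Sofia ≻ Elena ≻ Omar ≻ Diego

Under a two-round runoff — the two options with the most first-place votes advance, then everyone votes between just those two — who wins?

Round 1 first-place votes: Sofia 33, Rahul 20, Omar 36, Diego 0, Elena 0.
Omar and Sofia advance.
Runoff: Omar is preferred to Sofia by 36 voters; Sofia by 53.
Sofia wins the runoff.

Sofia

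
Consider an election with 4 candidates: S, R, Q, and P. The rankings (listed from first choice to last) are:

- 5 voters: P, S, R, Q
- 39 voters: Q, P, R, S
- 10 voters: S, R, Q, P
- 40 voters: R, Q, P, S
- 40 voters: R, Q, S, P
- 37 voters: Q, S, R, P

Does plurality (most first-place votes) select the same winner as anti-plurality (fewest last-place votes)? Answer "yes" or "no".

yes

Plurality — first-place votes: S 10, R 80, Q 76, P 5. Winner: R.
Anti-plurality — last-place votes: S 79, R 0, Q 5, P 87. Winner: R.
The two methods agree.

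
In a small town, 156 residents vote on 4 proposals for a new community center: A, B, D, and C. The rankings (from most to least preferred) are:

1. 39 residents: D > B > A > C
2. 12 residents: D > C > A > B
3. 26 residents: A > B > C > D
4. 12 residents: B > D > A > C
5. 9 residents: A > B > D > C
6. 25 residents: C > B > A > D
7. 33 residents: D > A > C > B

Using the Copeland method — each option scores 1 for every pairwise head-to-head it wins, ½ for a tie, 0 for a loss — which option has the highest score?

D

A: beats B and C; loses to D → score 2.
B: beats C; loses to A and D → score 1.
D: beats A, B, and C → score 3.
C: loses to A, B, and D → score 0.
D has the best pairwise record.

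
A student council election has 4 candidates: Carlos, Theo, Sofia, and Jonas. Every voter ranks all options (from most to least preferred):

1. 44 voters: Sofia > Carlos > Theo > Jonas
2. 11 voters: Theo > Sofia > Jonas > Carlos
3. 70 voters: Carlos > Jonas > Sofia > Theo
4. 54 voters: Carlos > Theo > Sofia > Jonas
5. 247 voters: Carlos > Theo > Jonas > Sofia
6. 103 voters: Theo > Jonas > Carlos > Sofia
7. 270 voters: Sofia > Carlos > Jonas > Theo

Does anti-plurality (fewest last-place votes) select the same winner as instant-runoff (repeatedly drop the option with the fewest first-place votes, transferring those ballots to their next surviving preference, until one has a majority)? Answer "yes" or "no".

Anti-plurality — last-place votes: Carlos 11, Theo 340, Sofia 350, Jonas 98. Winner: Carlos.
Instant-runoff — R1 Carlos 371, Theo 114, Sofia 314, Jonas 0 (Jonas out); R2 Carlos 371, Theo 114, Sofia 314 (Theo out); R3 Carlos 474, Sofia 325 (Carlos winner). Winner: Carlos.
The two methods agree.

yes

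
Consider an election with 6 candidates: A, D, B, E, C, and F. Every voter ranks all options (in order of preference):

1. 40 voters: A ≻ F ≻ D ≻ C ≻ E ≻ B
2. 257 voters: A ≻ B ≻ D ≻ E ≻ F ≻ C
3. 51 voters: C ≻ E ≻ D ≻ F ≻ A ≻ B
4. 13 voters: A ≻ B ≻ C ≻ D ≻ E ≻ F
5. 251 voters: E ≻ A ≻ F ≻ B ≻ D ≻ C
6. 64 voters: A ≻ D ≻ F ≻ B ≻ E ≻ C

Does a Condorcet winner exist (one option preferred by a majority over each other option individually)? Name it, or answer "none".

A vs D: 625–51 for A.
A vs B: 676–0 for A.
A vs E: 374–302 for A.
A vs C: 625–51 for A.
A vs F: 625–51 for A.
A beats every other option head-to-head.

A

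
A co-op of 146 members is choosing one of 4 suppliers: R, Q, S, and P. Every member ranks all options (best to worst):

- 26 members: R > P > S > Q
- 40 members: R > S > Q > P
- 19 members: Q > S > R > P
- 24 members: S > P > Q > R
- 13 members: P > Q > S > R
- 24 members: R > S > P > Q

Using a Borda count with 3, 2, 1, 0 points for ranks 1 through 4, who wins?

R: 26·3 + 40·3 + 19·1 + 24·0 + 13·0 + 24·3 = 289
Q: 26·0 + 40·1 + 19·3 + 24·1 + 13·2 + 24·0 = 147
S: 26·1 + 40·2 + 19·2 + 24·3 + 13·1 + 24·2 = 277
P: 26·2 + 40·0 + 19·0 + 24·2 + 13·3 + 24·1 = 163
R has the highest Borda score (289).

R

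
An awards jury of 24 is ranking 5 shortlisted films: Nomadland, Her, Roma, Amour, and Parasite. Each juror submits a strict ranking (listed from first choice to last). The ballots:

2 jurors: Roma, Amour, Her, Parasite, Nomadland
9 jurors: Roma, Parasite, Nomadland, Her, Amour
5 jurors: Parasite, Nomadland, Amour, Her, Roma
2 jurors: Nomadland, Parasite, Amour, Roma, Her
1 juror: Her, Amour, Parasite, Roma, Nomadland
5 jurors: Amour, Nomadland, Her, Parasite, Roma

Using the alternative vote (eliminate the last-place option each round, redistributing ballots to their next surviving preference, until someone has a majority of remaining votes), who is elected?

Parasite

Round 1: Nomadland 2, Her 1, Roma 11, Amour 5, Parasite 5. Eliminate Her.
Round 2: Nomadland 2, Roma 11, Amour 6, Parasite 5. Eliminate Nomadland.
Round 3: Roma 11, Amour 6, Parasite 7. Eliminate Amour.
Round 4: Roma 11, Parasite 13. Parasite has a majority.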